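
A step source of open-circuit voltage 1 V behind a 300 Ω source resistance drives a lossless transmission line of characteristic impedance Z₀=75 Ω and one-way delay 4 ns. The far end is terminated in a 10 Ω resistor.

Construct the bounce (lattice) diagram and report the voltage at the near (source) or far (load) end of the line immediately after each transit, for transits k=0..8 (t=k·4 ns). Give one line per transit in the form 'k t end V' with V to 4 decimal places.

Γ_L=-0.764706, Γ_S=0.600000; launch V₁=1·75/375=0.200000
k=0 src: V=0.2000
k=1 load: inc=0.200000, refl=0.200000·-0.764706=-0.1529; V=0.000000+0.200000+-0.152941=0.0471
k=2 src: inc=-0.152941, refl=-0.152941·0.600000=-0.0918; V=0.200000+-0.152941+-0.091765=-0.0447
k=3 load: inc=-0.091765, refl=-0.091765·-0.764706=0.0702; V=0.047059+-0.091765+0.070173=0.0255
k=4 src: inc=0.070173, refl=0.070173·0.600000=0.0421; V=-0.044706+0.070173+0.042104=0.0676
k=5 load: inc=0.042104, refl=0.042104·-0.764706=-0.0322; V=0.025467+0.042104+-0.032197=0.0354
k=6 src: inc=-0.032197, refl=-0.032197·0.600000=-0.0193; V=0.067571+-0.032197+-0.019318=0.0161
k=7 load: inc=-0.019318, refl=-0.019318·-0.764706=0.0148; V=0.035374+-0.019318+0.014773=0.0308
k=8 src: inc=0.014773, refl=0.014773·0.600000=0.0089; V=0.016056+0.014773+0.008864=0.0397

0 0 source 0.2000
1 4 load 0.0471
2 8 source -0.0447
3 12 load 0.0255
4 16 source 0.0676
5 20 load 0.0354
6 24 source 0.0161
7 28 load 0.0308
8 32 source 0.0397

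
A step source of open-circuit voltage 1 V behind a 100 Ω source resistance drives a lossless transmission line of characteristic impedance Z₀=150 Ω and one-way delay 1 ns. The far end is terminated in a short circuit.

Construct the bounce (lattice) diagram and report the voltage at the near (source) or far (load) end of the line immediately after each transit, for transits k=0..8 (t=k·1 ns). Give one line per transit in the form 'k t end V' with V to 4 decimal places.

0 0 source 0.6000
1 1 load 0.0000
2 2 source 0.1200
3 3 load 0.0000
4 4 source 0.0240
5 5 load 0.0000
6 6 source 0.0048
7 7 load 0.0000
8 8 source 0.0010

Γ_L=-1.000000, Γ_S=-0.200000; launch V₁=1·150/250=0.600000
k=0 src: V=0.6000
k=1 load: inc=0.600000, refl=0.600000·-1.000000=-0.6000; V=0.000000+0.600000+-0.600000=0.0000
k=2 src: inc=-0.600000, refl=-0.600000·-0.200000=0.1200; V=0.600000+-0.600000+0.120000=0.1200
k=3 load: inc=0.120000, refl=0.120000·-1.000000=-0.1200; V=0.000000+0.120000+-0.120000=0.0000
k=4 src: inc=-0.120000, refl=-0.120000·-0.200000=0.0240; V=0.120000+-0.120000+0.024000=0.0240
k=5 load: inc=0.024000, refl=0.024000·-1.000000=-0.0240; V=0.000000+0.024000+-0.024000=0.0000
k=6 src: inc=-0.024000, refl=-0.024000·-0.200000=0.0048; V=0.024000+-0.024000+0.004800=0.0048
k=7 load: inc=0.004800, refl=0.004800·-1.000000=-0.0048; V=0.000000+0.004800+-0.004800=0.0000
k=8 src: inc=-0.004800, refl=-0.004800·-0.200000=0.0010; V=0.004800+-0.004800+0.000960=0.0010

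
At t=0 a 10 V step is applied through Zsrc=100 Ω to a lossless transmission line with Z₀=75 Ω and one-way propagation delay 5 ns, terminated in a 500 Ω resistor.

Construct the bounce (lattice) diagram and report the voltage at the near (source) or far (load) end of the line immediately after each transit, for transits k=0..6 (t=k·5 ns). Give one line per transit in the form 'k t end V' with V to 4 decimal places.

Γ_L=0.739130, Γ_S=0.142857; launch V₁=10·75/175=4.285714
k=0 src: V=4.2857
k=1 load: inc=4.285714, refl=4.285714·0.739130=3.1677; V=0.000000+4.285714+3.167702=7.4534
k=2 src: inc=3.167702, refl=3.167702·0.142857=0.4525; V=4.285714+3.167702+0.452529=7.9059
k=3 load: inc=0.452529, refl=0.452529·0.739130=0.3345; V=7.453416+0.452529+0.334478=8.2404
k=4 src: inc=0.334478, refl=0.334478·0.142857=0.0478; V=7.905945+0.334478+0.047783=8.2882
k=5 load: inc=0.047783, refl=0.047783·0.739130=0.0353; V=8.240423+0.047783+0.035318=8.3235
k=6 src: inc=0.035318, refl=0.035318·0.142857=0.0050; V=8.288205+0.035318+0.005045=8.3286

0 0 source 4.2857
1 5 load 7.4534
2 10 source 7.9059
3 15 load 8.2404
4 20 source 8.2882
5 25 load 8.3235
6 30 source 8.3286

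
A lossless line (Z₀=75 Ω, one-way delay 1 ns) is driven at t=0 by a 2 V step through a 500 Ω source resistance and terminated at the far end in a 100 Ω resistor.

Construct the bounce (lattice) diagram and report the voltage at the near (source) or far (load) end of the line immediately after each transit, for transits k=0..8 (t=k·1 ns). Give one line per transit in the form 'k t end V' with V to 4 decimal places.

Γ_L=0.142857, Γ_S=0.739130; launch V₁=2·75/575=0.260870
k=0 src: V=0.2609
k=1 load: inc=0.260870, refl=0.260870·0.142857=0.0373; V=0.000000+0.260870+0.037267=0.2981
k=2 src: inc=0.037267, refl=0.037267·0.739130=0.0275; V=0.260870+0.037267+0.027545=0.3257
k=3 load: inc=0.027545, refl=0.027545·0.142857=0.0039; V=0.298137+0.027545+0.003935=0.3296
k=4 src: inc=0.003935, refl=0.003935·0.739130=0.0029; V=0.325682+0.003935+0.002909=0.3325
k=5 load: inc=0.002909, refl=0.002909·0.142857=0.0004; V=0.329617+0.002909+0.000416=0.3329
k=6 src: inc=0.000416, refl=0.000416·0.739130=0.0003; V=0.332525+0.000416+0.000307=0.3332
k=7 load: inc=0.000307, refl=0.000307·0.142857=0.0000; V=0.332941+0.000307+0.000044=0.3333
k=8 src: inc=0.000044, refl=0.000044·0.739130=0.0000; V=0.333248+0.000044+0.000032=0.3333

0 0 source 0.2609
1 1 load 0.2981
2 2 source 0.3257
3 3 load 0.3296
4 4 source 0.3325
5 5 load 0.3329
6 6 source 0.3332
7 7 load 0.3333
8 8 source 0.3333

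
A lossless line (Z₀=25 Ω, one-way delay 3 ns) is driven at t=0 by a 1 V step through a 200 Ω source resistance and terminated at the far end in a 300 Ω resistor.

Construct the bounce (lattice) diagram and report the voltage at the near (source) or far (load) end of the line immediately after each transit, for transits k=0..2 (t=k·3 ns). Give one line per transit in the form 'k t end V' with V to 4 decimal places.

0 0 source 0.1111
1 3 load 0.2051
2 6 source 0.2783

Γ_L=0.846154, Γ_S=0.777778; launch V₁=1·25/225=0.111111
k=0 src: V=0.1111
k=1 load: inc=0.111111, refl=0.111111·0.846154=0.0940; V=0.000000+0.111111+0.094017=0.2051
k=2 src: inc=0.094017, refl=0.094017·0.777778=0.0731; V=0.111111+0.094017+0.073124=0.2783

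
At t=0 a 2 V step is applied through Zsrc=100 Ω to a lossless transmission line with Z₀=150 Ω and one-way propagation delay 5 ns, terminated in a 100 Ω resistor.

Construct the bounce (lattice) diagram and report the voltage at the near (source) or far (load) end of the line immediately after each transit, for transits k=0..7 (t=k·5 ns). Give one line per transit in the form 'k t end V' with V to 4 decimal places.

Γ_L=-0.200000, Γ_S=-0.200000; launch V₁=2·150/250=1.200000
k=0 src: V=1.2000
k=1 load: inc=1.200000, refl=1.200000·-0.200000=-0.2400; V=0.000000+1.200000+-0.240000=0.9600
k=2 src: inc=-0.240000, refl=-0.240000·-0.200000=0.0480; V=1.200000+-0.240000+0.048000=1.0080
k=3 load: inc=0.048000, refl=0.048000·-0.200000=-0.0096; V=0.960000+0.048000+-0.009600=0.9984
k=4 src: inc=-0.009600, refl=-0.009600·-0.200000=0.0019; V=1.008000+-0.009600+0.001920=1.0003
k=5 load: inc=0.001920, refl=0.001920·-0.200000=-0.0004; V=0.998400+0.001920+-0.000384=0.9999
k=6 src: inc=-0.000384, refl=-0.000384·-0.200000=0.0001; V=1.000320+-0.000384+0.000077=1.0000
k=7 load: inc=0.000077, refl=0.000077·-0.200000=-0.0000; V=0.999936+0.000077+-0.000015=1.0000

0 0 source 1.2000
1 5 load 0.9600
2 10 source 1.0080
3 15 load 0.9984
4 20 source 1.0003
5 25 load 0.9999
6 30 source 1.0000
7 35 load 1.0000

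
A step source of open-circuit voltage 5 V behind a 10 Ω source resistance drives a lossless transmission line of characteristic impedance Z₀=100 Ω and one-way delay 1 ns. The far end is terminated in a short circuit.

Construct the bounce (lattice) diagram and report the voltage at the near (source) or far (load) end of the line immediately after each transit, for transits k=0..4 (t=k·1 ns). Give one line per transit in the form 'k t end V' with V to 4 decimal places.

0 0 source 4.5455
1 1 load 0.0000
2 2 source 3.7190
3 3 load 0.0000
4 4 source 3.0428

Γ_L=-1.000000, Γ_S=-0.818182; launch V₁=5·100/110=4.545455
k=0 src: V=4.5455
k=1 load: inc=4.545455, refl=4.545455·-1.000000=-4.5455; V=0.000000+4.545455+-4.545455=0.0000
k=2 src: inc=-4.545455, refl=-4.545455·-0.818182=3.7190; V=4.545455+-4.545455+3.719008=3.7190
k=3 load: inc=3.719008, refl=3.719008·-1.000000=-3.7190; V=0.000000+3.719008+-3.719008=0.0000
k=4 src: inc=-3.719008, refl=-3.719008·-0.818182=3.0428; V=3.719008+-3.719008+3.042825=3.0428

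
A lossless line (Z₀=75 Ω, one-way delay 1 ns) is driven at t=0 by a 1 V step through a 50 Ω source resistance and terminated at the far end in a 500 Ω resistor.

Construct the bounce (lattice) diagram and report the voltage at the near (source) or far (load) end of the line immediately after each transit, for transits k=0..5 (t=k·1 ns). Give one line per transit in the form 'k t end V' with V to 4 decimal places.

0 0 source 0.6000
1 1 load 1.0435
2 2 source 0.9548
3 3 load 0.8892
4 4 source 0.9023
5 5 load 0.9120

Γ_L=0.739130, Γ_S=-0.200000; launch V₁=1·75/125=0.600000
k=0 src: V=0.6000
k=1 load: inc=0.600000, refl=0.600000·0.739130=0.4435; V=0.000000+0.600000+0.443478=1.0435
k=2 src: inc=0.443478, refl=0.443478·-0.200000=-0.0887; V=0.600000+0.443478+-0.088696=0.9548
k=3 load: inc=-0.088696, refl=-0.088696·0.739130=-0.0656; V=1.043478+-0.088696+-0.065558=0.8892
k=4 src: inc=-0.065558, refl=-0.065558·-0.200000=0.0131; V=0.954783+-0.065558+0.013112=0.9023
k=5 load: inc=0.013112, refl=0.013112·0.739130=0.0097; V=0.889225+0.013112+0.009691=0.9120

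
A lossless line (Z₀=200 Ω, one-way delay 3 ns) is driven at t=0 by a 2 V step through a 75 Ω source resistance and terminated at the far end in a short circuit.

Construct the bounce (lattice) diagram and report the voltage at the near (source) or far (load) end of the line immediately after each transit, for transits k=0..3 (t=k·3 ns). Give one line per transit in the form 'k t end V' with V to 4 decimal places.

0 0 source 1.4545
1 3 load 0.0000
2 6 source 0.6612
3 9 load 0.0000

Γ_L=-1.000000, Γ_S=-0.454545; launch V₁=2·200/275=1.454545
k=0 src: V=1.4545
k=1 load: inc=1.454545, refl=1.454545·-1.000000=-1.4545; V=0.000000+1.454545+-1.454545=0.0000
k=2 src: inc=-1.454545, refl=-1.454545·-0.454545=0.6612; V=1.454545+-1.454545+0.661157=0.6612
k=3 load: inc=0.661157, refl=0.661157·-1.000000=-0.6612; V=0.000000+0.661157+-0.661157=0.0000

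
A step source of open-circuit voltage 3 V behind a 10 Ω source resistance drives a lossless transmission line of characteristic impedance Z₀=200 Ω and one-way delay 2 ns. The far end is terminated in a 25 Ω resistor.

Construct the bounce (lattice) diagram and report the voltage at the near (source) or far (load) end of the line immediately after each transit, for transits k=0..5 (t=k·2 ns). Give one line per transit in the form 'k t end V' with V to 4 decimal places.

0 0 source 2.8571
1 2 load 0.6349
2 4 source 2.6455
3 6 load 1.0817
4 8 source 2.4966
5 10 load 1.3961

Γ_L=-0.777778, Γ_S=-0.904762; launch V₁=3·200/210=2.857143
k=0 src: V=2.8571
k=1 load: inc=2.857143, refl=2.857143·-0.777778=-2.2222; V=0.000000+2.857143+-2.222222=0.6349
k=2 src: inc=-2.222222, refl=-2.222222·-0.904762=2.0106; V=2.857143+-2.222222+2.010582=2.6455
k=3 load: inc=2.010582, refl=2.010582·-0.777778=-1.5638; V=0.634921+2.010582+-1.563786=1.0817
k=4 src: inc=-1.563786, refl=-1.563786·-0.904762=1.4149; V=2.645503+-1.563786+1.414854=2.4966
k=5 load: inc=1.414854, refl=1.414854·-0.777778=-1.1004; V=1.081717+1.414854+-1.100442=1.3961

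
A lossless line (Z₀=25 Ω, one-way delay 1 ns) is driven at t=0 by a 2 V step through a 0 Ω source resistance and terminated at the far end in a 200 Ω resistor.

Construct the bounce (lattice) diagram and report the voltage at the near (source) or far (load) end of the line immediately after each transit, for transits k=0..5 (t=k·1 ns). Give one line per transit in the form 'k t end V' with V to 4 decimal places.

0 0 source 2.0000
1 1 load 3.5556
2 2 source 2.0000
3 3 load 0.7901
4 4 source 2.0000
5 5 load 2.9410

Γ_L=0.777778, Γ_S=-1.000000; launch V₁=2·25/25=2.000000
k=0 src: V=2.0000
k=1 load: inc=2.000000, refl=2.000000·0.777778=1.5556; V=0.000000+2.000000+1.555556=3.5556
k=2 src: inc=1.555556, refl=1.555556·-1.000000=-1.5556; V=2.000000+1.555556+-1.555556=2.0000
k=3 load: inc=-1.555556, refl=-1.555556·0.777778=-1.2099; V=3.555556+-1.555556+-1.209877=0.7901
k=4 src: inc=-1.209877, refl=-1.209877·-1.000000=1.2099; V=2.000000+-1.209877+1.209877=2.0000
k=5 load: inc=1.209877, refl=1.209877·0.777778=0.9410; V=0.790123+1.209877+0.941015=2.9410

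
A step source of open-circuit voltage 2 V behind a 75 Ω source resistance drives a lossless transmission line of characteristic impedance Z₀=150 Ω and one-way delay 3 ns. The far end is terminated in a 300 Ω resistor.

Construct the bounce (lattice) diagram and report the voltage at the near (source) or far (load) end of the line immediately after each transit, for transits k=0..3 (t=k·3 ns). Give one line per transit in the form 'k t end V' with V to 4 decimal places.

0 0 source 1.3333
1 3 load 1.7778
2 6 source 1.6296
3 9 load 1.5802

Γ_L=0.333333, Γ_S=-0.333333; launch V₁=2·150/225=1.333333
k=0 src: V=1.3333
k=1 load: inc=1.333333, refl=1.333333·0.333333=0.4444; V=0.000000+1.333333+0.444444=1.7778
k=2 src: inc=0.444444, refl=0.444444·-0.333333=-0.1481; V=1.333333+0.444444+-0.148148=1.6296
k=3 load: inc=-0.148148, refl=-0.148148·0.333333=-0.0494; V=1.777778+-0.148148+-0.049383=1.5802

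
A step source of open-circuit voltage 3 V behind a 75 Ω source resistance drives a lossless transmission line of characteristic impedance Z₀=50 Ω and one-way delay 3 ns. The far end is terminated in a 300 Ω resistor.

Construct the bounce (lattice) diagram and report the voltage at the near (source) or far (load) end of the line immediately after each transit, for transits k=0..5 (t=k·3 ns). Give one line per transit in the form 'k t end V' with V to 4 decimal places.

Γ_L=0.714286, Γ_S=0.200000; launch V₁=3·50/125=1.200000
k=0 src: V=1.2000
k=1 load: inc=1.200000, refl=1.200000·0.714286=0.8571; V=0.000000+1.200000+0.857143=2.0571
k=2 src: inc=0.857143, refl=0.857143·0.200000=0.1714; V=1.200000+0.857143+0.171429=2.2286
k=3 load: inc=0.171429, refl=0.171429·0.714286=0.1224; V=2.057143+0.171429+0.122449=2.3510
k=4 src: inc=0.122449, refl=0.122449·0.200000=0.0245; V=2.228571+0.122449+0.024490=2.3755
k=5 load: inc=0.024490, refl=0.024490·0.714286=0.0175; V=2.351020+0.024490+0.017493=2.3930

0 0 source 1.2000
1 3 load 2.0571
2 6 source 2.2286
3 9 load 2.3510
4 12 source 2.3755
5 15 load 2.3930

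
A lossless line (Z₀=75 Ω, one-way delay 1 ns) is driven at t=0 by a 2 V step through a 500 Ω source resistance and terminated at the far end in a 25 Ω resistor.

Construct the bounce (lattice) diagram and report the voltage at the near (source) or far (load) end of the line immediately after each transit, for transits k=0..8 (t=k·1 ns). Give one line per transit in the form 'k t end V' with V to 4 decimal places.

Γ_L=-0.500000, Γ_S=0.739130; launch V₁=2·75/575=0.260870
k=0 src: V=0.2609
k=1 load: inc=0.260870, refl=0.260870·-0.500000=-0.1304; V=0.000000+0.260870+-0.130435=0.1304
k=2 src: inc=-0.130435, refl=-0.130435·0.739130=-0.0964; V=0.260870+-0.130435+-0.096408=0.0340
k=3 load: inc=-0.096408, refl=-0.096408·-0.500000=0.0482; V=0.130435+-0.096408+0.048204=0.0822
k=4 src: inc=0.048204, refl=0.048204·0.739130=0.0356; V=0.034026+0.048204+0.035629=0.1179
k=5 load: inc=0.035629, refl=0.035629·-0.500000=-0.0178; V=0.082231+0.035629+-0.017815=0.1000
k=6 src: inc=-0.017815, refl=-0.017815·0.739130=-0.0132; V=0.117860+-0.017815+-0.013167=0.0869
k=7 load: inc=-0.013167, refl=-0.013167·-0.500000=0.0066; V=0.100045+-0.013167+0.006584=0.0935
k=8 src: inc=0.006584, refl=0.006584·0.739130=0.0049; V=0.086878+0.006584+0.004866=0.0983

0 0 source 0.2609
1 1 load 0.1304
2 2 source 0.0340
3 3 load 0.0822
4 4 source 0.1179
5 5 load 0.1000
6 6 source 0.0869
7 7 load 0.0935
8 8 source 0.0983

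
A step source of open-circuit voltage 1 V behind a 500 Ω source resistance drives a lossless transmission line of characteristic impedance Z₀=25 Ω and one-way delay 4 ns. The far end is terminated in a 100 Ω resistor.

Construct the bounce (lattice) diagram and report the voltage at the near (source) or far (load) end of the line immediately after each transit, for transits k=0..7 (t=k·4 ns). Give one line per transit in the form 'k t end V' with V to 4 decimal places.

0 0 source 0.0476
1 4 load 0.0762
2 8 source 0.1020
3 12 load 0.1176
4 16 source 0.1316
5 20 load 0.1400
6 24 source 0.1476
7 28 load 0.1522

Γ_L=0.600000, Γ_S=0.904762; launch V₁=1·25/525=0.047619
k=0 src: V=0.0476
k=1 load: inc=0.047619, refl=0.047619·0.600000=0.0286; V=0.000000+0.047619+0.028571=0.0762
k=2 src: inc=0.028571, refl=0.028571·0.904762=0.0259; V=0.047619+0.028571+0.025850=0.1020
k=3 load: inc=0.025850, refl=0.025850·0.600000=0.0155; V=0.076190+0.025850+0.015510=0.1176
k=4 src: inc=0.015510, refl=0.015510·0.904762=0.0140; V=0.102041+0.015510+0.014033=0.1316
k=5 load: inc=0.014033, refl=0.014033·0.600000=0.0084; V=0.117551+0.014033+0.008420=0.1400
k=6 src: inc=0.008420, refl=0.008420·0.904762=0.0076; V=0.131584+0.008420+0.007618=0.1476
k=7 load: inc=0.007618, refl=0.007618·0.600000=0.0046; V=0.140004+0.007618+0.004571=0.1522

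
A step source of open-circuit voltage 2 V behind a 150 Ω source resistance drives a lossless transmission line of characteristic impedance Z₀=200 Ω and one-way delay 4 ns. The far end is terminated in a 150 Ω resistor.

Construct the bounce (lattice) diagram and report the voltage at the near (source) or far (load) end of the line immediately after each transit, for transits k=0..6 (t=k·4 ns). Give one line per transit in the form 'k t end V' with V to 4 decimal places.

Γ_L=-0.142857, Γ_S=-0.142857; launch V₁=2·200/350=1.142857
k=0 src: V=1.1429
k=1 load: inc=1.142857, refl=1.142857·-0.142857=-0.1633; V=0.000000+1.142857+-0.163265=0.9796
k=2 src: inc=-0.163265, refl=-0.163265·-0.142857=0.0233; V=1.142857+-0.163265+0.023324=1.0029
k=3 load: inc=0.023324, refl=0.023324·-0.142857=-0.0033; V=0.979592+0.023324+-0.003332=0.9996
k=4 src: inc=-0.003332, refl=-0.003332·-0.142857=0.0005; V=1.002915+-0.003332+0.000476=1.0001
k=5 load: inc=0.000476, refl=0.000476·-0.142857=-0.0001; V=0.999584+0.000476+-0.000068=1.0000
k=6 src: inc=-0.000068, refl=-0.000068·-0.142857=0.0000; V=1.000059+-0.000068+0.000010=1.0000

0 0 source 1.1429
1 4 load 0.9796
2 8 source 1.0029
3 12 load 0.9996
4 16 source 1.0001
5 20 load 1.0000
6 24 source 1.0000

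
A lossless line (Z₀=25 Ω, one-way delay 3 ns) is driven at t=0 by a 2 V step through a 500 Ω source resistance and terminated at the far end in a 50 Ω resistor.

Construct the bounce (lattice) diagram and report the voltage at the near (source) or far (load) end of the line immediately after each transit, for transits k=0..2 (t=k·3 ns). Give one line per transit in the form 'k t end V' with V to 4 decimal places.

0 0 source 0.0952
1 3 load 0.1270
2 6 source 0.1557

Γ_L=0.333333, Γ_S=0.904762; launch V₁=2·25/525=0.095238
k=0 src: V=0.0952
k=1 load: inc=0.095238, refl=0.095238·0.333333=0.0317; V=0.000000+0.095238+0.031746=0.1270
k=2 src: inc=0.031746, refl=0.031746·0.904762=0.0287; V=0.095238+0.031746+0.028723=0.1557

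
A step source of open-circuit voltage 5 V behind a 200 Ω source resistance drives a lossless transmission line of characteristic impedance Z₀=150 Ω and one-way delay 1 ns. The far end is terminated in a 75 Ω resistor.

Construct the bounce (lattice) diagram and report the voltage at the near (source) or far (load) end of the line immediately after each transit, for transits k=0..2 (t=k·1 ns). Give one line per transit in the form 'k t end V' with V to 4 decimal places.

Γ_L=-0.333333, Γ_S=0.142857; launch V₁=5·150/350=2.142857
k=0 src: V=2.1429
k=1 load: inc=2.142857, refl=2.142857·-0.333333=-0.7143; V=0.000000+2.142857+-0.714286=1.4286
k=2 src: inc=-0.714286, refl=-0.714286·0.142857=-0.1020; V=2.142857+-0.714286+-0.102041=1.3265

0 0 source 2.1429
1 1 load 1.4286
2 2 source 1.3265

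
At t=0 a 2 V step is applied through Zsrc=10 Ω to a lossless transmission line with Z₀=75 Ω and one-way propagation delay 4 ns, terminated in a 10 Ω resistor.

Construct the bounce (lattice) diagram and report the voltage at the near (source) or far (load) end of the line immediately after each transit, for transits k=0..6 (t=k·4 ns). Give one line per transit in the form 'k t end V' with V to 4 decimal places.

Γ_L=-0.764706, Γ_S=-0.764706; launch V₁=2·75/85=1.764706
k=0 src: V=1.7647
k=1 load: inc=1.764706, refl=1.764706·-0.764706=-1.3495; V=0.000000+1.764706+-1.349481=0.4152
k=2 src: inc=-1.349481, refl=-1.349481·-0.764706=1.0320; V=1.764706+-1.349481+1.031956=1.4472
k=3 load: inc=1.031956, refl=1.031956·-0.764706=-0.7891; V=0.415225+1.031956+-0.789143=0.6580
k=4 src: inc=-0.789143, refl=-0.789143·-0.764706=0.6035; V=1.447181+-0.789143+0.603462=1.2615
k=5 load: inc=0.603462, refl=0.603462·-0.764706=-0.4615; V=0.658038+0.603462+-0.461471=0.8000
k=6 src: inc=-0.461471, refl=-0.461471·-0.764706=0.3529; V=1.261500+-0.461471+0.352890=1.1529

0 0 source 1.7647
1 4 load 0.4152
2 8 source 1.4472
3 12 load 0.6580
4 16 source 1.2615
5 20 load 0.8000
6 24 source 1.1529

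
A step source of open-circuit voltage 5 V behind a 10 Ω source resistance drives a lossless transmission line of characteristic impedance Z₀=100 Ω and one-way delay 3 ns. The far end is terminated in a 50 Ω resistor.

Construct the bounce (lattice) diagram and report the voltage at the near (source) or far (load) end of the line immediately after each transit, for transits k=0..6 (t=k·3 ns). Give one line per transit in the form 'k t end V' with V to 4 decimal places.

0 0 source 4.5455
1 3 load 3.0303
2 6 source 4.2700
3 9 load 3.8567
4 12 source 4.1948
5 15 load 4.0821
6 18 source 4.1744

Γ_L=-0.333333, Γ_S=-0.818182; launch V₁=5·100/110=4.545455
k=0 src: V=4.5455
k=1 load: inc=4.545455, refl=4.545455·-0.333333=-1.5152; V=0.000000+4.545455+-1.515152=3.0303
k=2 src: inc=-1.515152, refl=-1.515152·-0.818182=1.2397; V=4.545455+-1.515152+1.239669=4.2700
k=3 load: inc=1.239669, refl=1.239669·-0.333333=-0.4132; V=3.030303+1.239669+-0.413223=3.8567
k=4 src: inc=-0.413223, refl=-0.413223·-0.818182=0.3381; V=4.269972+-0.413223+0.338092=4.1948
k=5 load: inc=0.338092, refl=0.338092·-0.333333=-0.1127; V=3.856749+0.338092+-0.112697=4.0821
k=6 src: inc=-0.112697, refl=-0.112697·-0.818182=0.0922; V=4.194841+-0.112697+0.092207=4.1744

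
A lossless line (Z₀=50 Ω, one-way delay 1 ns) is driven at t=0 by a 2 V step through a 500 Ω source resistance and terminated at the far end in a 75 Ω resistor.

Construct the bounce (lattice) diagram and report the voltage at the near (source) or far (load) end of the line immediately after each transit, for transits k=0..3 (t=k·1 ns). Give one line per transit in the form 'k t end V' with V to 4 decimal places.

0 0 source 0.1818
1 1 load 0.2182
2 2 source 0.2479
3 3 load 0.2539

Γ_L=0.200000, Γ_S=0.818182; launch V₁=2·50/550=0.181818
k=0 src: V=0.1818
k=1 load: inc=0.181818, refl=0.181818·0.200000=0.0364; V=0.000000+0.181818+0.036364=0.2182
k=2 src: inc=0.036364, refl=0.036364·0.818182=0.0298; V=0.181818+0.036364+0.029752=0.2479
k=3 load: inc=0.029752, refl=0.029752·0.200000=0.0060; V=0.218182+0.029752+0.005950=0.2539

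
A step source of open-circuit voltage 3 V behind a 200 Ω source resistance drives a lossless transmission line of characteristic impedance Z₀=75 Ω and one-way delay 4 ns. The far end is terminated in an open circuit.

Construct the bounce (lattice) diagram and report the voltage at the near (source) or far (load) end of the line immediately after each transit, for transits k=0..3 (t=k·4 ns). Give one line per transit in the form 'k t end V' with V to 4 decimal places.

0 0 source 0.8182
1 4 load 1.6364
2 8 source 2.0083
3 12 load 2.3802

Γ_L=1.000000, Γ_S=0.454545; launch V₁=3·75/275=0.818182
k=0 src: V=0.8182
k=1 load: inc=0.818182, refl=0.818182·1.000000=0.8182; V=0.000000+0.818182+0.818182=1.6364
k=2 src: inc=0.818182, refl=0.818182·0.454545=0.3719; V=0.818182+0.818182+0.371901=2.0083
k=3 load: inc=0.371901, refl=0.371901·1.000000=0.3719; V=1.636364+0.371901+0.371901=2.3802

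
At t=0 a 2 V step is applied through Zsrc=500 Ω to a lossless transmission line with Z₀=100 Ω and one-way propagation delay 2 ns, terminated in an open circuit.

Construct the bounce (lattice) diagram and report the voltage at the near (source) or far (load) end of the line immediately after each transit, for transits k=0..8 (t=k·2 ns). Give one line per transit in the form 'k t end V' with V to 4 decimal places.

Γ_L=1.000000, Γ_S=0.666667; launch V₁=2·100/600=0.333333
k=0 src: V=0.3333
k=1 load: inc=0.333333, refl=0.333333·1.000000=0.3333; V=0.000000+0.333333+0.333333=0.6667
k=2 src: inc=0.333333, refl=0.333333·0.666667=0.2222; V=0.333333+0.333333+0.222222=0.8889
k=3 load: inc=0.222222, refl=0.222222·1.000000=0.2222; V=0.666667+0.222222+0.222222=1.1111
k=4 src: inc=0.222222, refl=0.222222·0.666667=0.1481; V=0.888889+0.222222+0.148148=1.2593
k=5 load: inc=0.148148, refl=0.148148·1.000000=0.1481; V=1.111111+0.148148+0.148148=1.4074
k=6 src: inc=0.148148, refl=0.148148·0.666667=0.0988; V=1.259259+0.148148+0.098765=1.5062
k=7 load: inc=0.098765, refl=0.098765·1.000000=0.0988; V=1.407407+0.098765+0.098765=1.6049
k=8 src: inc=0.098765, refl=0.098765·0.666667=0.0658; V=1.506173+0.098765+0.065844=1.6708

0 0 source 0.3333
1 2 load 0.6667
2 4 source 0.8889
3 6 load 1.1111
4 8 source 1.2593
5 10 load 1.4074
6 12 source 1.5062
7 14 load 1.6049
8 16 source 1.6708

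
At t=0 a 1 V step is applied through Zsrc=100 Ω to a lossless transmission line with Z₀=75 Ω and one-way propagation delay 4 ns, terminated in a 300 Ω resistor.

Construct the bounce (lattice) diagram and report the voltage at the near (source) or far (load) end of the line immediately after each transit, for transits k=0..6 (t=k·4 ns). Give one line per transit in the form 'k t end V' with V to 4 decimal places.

0 0 source 0.4286
1 4 load 0.6857
2 8 source 0.7224
3 12 load 0.7445
4 16 source 0.7476
5 20 load 0.7495
6 24 source 0.7498

Γ_L=0.600000, Γ_S=0.142857; launch V₁=1·75/175=0.428571
k=0 src: V=0.4286
k=1 load: inc=0.428571, refl=0.428571·0.600000=0.2571; V=0.000000+0.428571+0.257143=0.6857
k=2 src: inc=0.257143, refl=0.257143·0.142857=0.0367; V=0.428571+0.257143+0.036735=0.7224
k=3 load: inc=0.036735, refl=0.036735·0.600000=0.0220; V=0.685714+0.036735+0.022041=0.7445
k=4 src: inc=0.022041, refl=0.022041·0.142857=0.0031; V=0.722449+0.022041+0.003149=0.7476
k=5 load: inc=0.003149, refl=0.003149·0.600000=0.0019; V=0.744490+0.003149+0.001889=0.7495
k=6 src: inc=0.001889, refl=0.001889·0.142857=0.0003; V=0.747638+0.001889+0.000270=0.7498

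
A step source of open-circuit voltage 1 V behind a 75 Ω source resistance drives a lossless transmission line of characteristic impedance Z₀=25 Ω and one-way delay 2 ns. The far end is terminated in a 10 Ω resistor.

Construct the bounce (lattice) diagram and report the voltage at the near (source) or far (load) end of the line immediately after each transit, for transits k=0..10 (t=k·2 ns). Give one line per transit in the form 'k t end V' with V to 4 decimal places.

0 0 source 0.2500
1 2 load 0.1429
2 4 source 0.0893
3 6 load 0.1122
4 8 source 0.1237
5 10 load 0.1188
6 12 source 0.1163
7 14 load 0.1174
8 16 source 0.1179
9 18 load 0.1177
10 20 source 0.1176

Γ_L=-0.428571, Γ_S=0.500000; launch V₁=1·25/100=0.250000
k=0 src: V=0.2500
k=1 load: inc=0.250000, refl=0.250000·-0.428571=-0.1071; V=0.000000+0.250000+-0.107143=0.1429
k=2 src: inc=-0.107143, refl=-0.107143·0.500000=-0.0536; V=0.250000+-0.107143+-0.053571=0.0893
k=3 load: inc=-0.053571, refl=-0.053571·-0.428571=0.0230; V=0.142857+-0.053571+0.022959=0.1122
k=4 src: inc=0.022959, refl=0.022959·0.500000=0.0115; V=0.089286+0.022959+0.011480=0.1237
k=5 load: inc=0.011480, refl=0.011480·-0.428571=-0.0049; V=0.112245+0.011480+-0.004920=0.1188
k=6 src: inc=-0.004920, refl=-0.004920·0.500000=-0.0025; V=0.123724+-0.004920+-0.002460=0.1163
k=7 load: inc=-0.002460, refl=-0.002460·-0.428571=0.0011; V=0.118805+-0.002460+0.001054=0.1174
k=8 src: inc=0.001054, refl=0.001054·0.500000=0.0005; V=0.116345+0.001054+0.000527=0.1179
k=9 load: inc=0.000527, refl=0.000527·-0.428571=-0.0002; V=0.117399+0.000527+-0.000226=0.1177
k=10 src: inc=-0.000226, refl=-0.000226·0.500000=-0.0001; V=0.117926+-0.000226+-0.000113=0.1176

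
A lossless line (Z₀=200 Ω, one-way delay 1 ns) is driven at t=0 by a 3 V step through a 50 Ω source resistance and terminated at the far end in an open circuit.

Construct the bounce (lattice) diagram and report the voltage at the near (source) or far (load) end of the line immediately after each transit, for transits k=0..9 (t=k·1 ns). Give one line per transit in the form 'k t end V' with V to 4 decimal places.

0 0 source 2.4000
1 1 load 4.8000
2 2 source 3.3600
3 3 load 1.9200
4 4 source 2.7840
5 5 load 3.6480
6 6 source 3.1296
7 7 load 2.6112
8 8 source 2.9222
9 9 load 3.2333

Γ_L=1.000000, Γ_S=-0.600000; launch V₁=3·200/250=2.400000
k=0 src: V=2.4000
k=1 load: inc=2.400000, refl=2.400000·1.000000=2.4000; V=0.000000+2.400000+2.400000=4.8000
k=2 src: inc=2.400000, refl=2.400000·-0.600000=-1.4400; V=2.400000+2.400000+-1.440000=3.3600
k=3 load: inc=-1.440000, refl=-1.440000·1.000000=-1.4400; V=4.800000+-1.440000+-1.440000=1.9200
k=4 src: inc=-1.440000, refl=-1.440000·-0.600000=0.8640; V=3.360000+-1.440000+0.864000=2.7840
k=5 load: inc=0.864000, refl=0.864000·1.000000=0.8640; V=1.920000+0.864000+0.864000=3.6480
k=6 src: inc=0.864000, refl=0.864000·-0.600000=-0.5184; V=2.784000+0.864000+-0.518400=3.1296
k=7 load: inc=-0.518400, refl=-0.518400·1.000000=-0.5184; V=3.648000+-0.518400+-0.518400=2.6112
k=8 src: inc=-0.518400, refl=-0.518400·-0.600000=0.3110; V=3.129600+-0.518400+0.311040=2.9222
k=9 load: inc=0.311040, refl=0.311040·1.000000=0.3110; V=2.611200+0.311040+0.311040=3.2333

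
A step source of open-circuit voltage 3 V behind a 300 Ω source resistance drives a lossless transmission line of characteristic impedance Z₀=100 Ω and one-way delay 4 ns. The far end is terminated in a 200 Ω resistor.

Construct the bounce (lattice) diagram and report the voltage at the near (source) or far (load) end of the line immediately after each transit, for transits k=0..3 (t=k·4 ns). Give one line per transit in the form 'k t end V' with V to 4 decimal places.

0 0 source 0.7500
1 4 load 1.0000
2 8 source 1.1250
3 12 load 1.1667

Γ_L=0.333333, Γ_S=0.500000; launch V₁=3·100/400=0.750000
k=0 src: V=0.7500
k=1 load: inc=0.750000, refl=0.750000·0.333333=0.2500; V=0.000000+0.750000+0.250000=1.0000
k=2 src: inc=0.250000, refl=0.250000·0.500000=0.1250; V=0.750000+0.250000+0.125000=1.1250
k=3 load: inc=0.125000, refl=0.125000·0.333333=0.0417; V=1.000000+0.125000+0.041667=1.1667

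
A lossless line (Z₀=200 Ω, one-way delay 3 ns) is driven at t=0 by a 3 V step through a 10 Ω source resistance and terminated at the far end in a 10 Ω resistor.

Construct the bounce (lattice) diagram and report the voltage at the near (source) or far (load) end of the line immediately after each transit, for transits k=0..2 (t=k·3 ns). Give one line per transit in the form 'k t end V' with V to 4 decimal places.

Γ_L=-0.904762, Γ_S=-0.904762; launch V₁=3·200/210=2.857143
k=0 src: V=2.8571
k=1 load: inc=2.857143, refl=2.857143·-0.904762=-2.5850; V=0.000000+2.857143+-2.585034=0.2721
k=2 src: inc=-2.585034, refl=-2.585034·-0.904762=2.3388; V=2.857143+-2.585034+2.338840=2.6109

0 0 source 2.8571
1 3 load 0.2721
2 6 source 2.6109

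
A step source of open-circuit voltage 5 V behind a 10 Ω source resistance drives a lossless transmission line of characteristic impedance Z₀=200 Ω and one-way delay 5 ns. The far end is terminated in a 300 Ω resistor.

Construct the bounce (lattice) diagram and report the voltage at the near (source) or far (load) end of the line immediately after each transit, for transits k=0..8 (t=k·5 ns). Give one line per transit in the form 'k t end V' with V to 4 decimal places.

Γ_L=0.200000, Γ_S=-0.904762; launch V₁=5·200/210=4.761905
k=0 src: V=4.7619
k=1 load: inc=4.761905, refl=4.761905·0.200000=0.9524; V=0.000000+4.761905+0.952381=5.7143
k=2 src: inc=0.952381, refl=0.952381·-0.904762=-0.8617; V=4.761905+0.952381+-0.861678=4.8526
k=3 load: inc=-0.861678, refl=-0.861678·0.200000=-0.1723; V=5.714286+-0.861678+-0.172336=4.6803
k=4 src: inc=-0.172336, refl=-0.172336·-0.904762=0.1559; V=4.852608+-0.172336+0.155923=4.8362
k=5 load: inc=0.155923, refl=0.155923·0.200000=0.0312; V=4.680272+0.155923+0.031185=4.8674
k=6 src: inc=0.031185, refl=0.031185·-0.904762=-0.0282; V=4.836195+0.031185+-0.028215=4.8392
k=7 load: inc=-0.028215, refl=-0.028215·0.200000=-0.0056; V=4.867379+-0.028215+-0.005643=4.8335
k=8 src: inc=-0.005643, refl=-0.005643·-0.904762=0.0051; V=4.839165+-0.005643+0.005105=4.8386

0 0 source 4.7619
1 5 load 5.7143
2 10 source 4.8526
3 15 load 4.6803
4 20 source 4.8362
5 25 load 4.8674
6 30 source 4.8392
7 35 load 4.8335
8 40 source 4.8386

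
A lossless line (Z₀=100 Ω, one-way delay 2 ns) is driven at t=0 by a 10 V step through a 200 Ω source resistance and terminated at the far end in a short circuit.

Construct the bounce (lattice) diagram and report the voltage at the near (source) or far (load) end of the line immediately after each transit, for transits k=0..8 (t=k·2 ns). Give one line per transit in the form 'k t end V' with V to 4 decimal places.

0 0 source 3.3333
1 2 load 0.0000
2 4 source -1.1111
3 6 load 0.0000
4 8 source 0.3704
5 10 load 0.0000
6 12 source -0.1235
7 14 load 0.0000
8 16 source 0.0412

Γ_L=-1.000000, Γ_S=0.333333; launch V₁=10·100/300=3.333333
k=0 src: V=3.3333
k=1 load: inc=3.333333, refl=3.333333·-1.000000=-3.3333; V=0.000000+3.333333+-3.333333=0.0000
k=2 src: inc=-3.333333, refl=-3.333333·0.333333=-1.1111; V=3.333333+-3.333333+-1.111111=-1.1111
k=3 load: inc=-1.111111, refl=-1.111111·-1.000000=1.1111; V=0.000000+-1.111111+1.111111=0.0000
k=4 src: inc=1.111111, refl=1.111111·0.333333=0.3704; V=-1.111111+1.111111+0.370370=0.3704
k=5 load: inc=0.370370, refl=0.370370·-1.000000=-0.3704; V=0.000000+0.370370+-0.370370=0.0000
k=6 src: inc=-0.370370, refl=-0.370370·0.333333=-0.1235; V=0.370370+-0.370370+-0.123457=-0.1235
k=7 load: inc=-0.123457, refl=-0.123457·-1.000000=0.1235; V=0.000000+-0.123457+0.123457=0.0000
k=8 src: inc=0.123457, refl=0.123457·0.333333=0.0412; V=-0.123457+0.123457+0.041152=0.0412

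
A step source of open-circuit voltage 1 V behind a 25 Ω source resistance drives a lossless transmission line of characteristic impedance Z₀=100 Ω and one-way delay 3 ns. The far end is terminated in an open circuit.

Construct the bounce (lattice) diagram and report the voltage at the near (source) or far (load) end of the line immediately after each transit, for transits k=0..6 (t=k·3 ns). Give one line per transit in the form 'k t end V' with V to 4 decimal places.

0 0 source 0.8000
1 3 load 1.6000
2 6 source 1.1200
3 9 load 0.6400
4 12 source 0.9280
5 15 load 1.2160
6 18 source 1.0432

Γ_L=1.000000, Γ_S=-0.600000; launch V₁=1·100/125=0.800000
k=0 src: V=0.8000
k=1 load: inc=0.800000, refl=0.800000·1.000000=0.8000; V=0.000000+0.800000+0.800000=1.6000
k=2 src: inc=0.800000, refl=0.800000·-0.600000=-0.4800; V=0.800000+0.800000+-0.480000=1.1200
k=3 load: inc=-0.480000, refl=-0.480000·1.000000=-0.4800; V=1.600000+-0.480000+-0.480000=0.6400
k=4 src: inc=-0.480000, refl=-0.480000·-0.600000=0.2880; V=1.120000+-0.480000+0.288000=0.9280
k=5 load: inc=0.288000, refl=0.288000·1.000000=0.2880; V=0.640000+0.288000+0.288000=1.2160
k=6 src: inc=0.288000, refl=0.288000·-0.600000=-0.1728; V=0.928000+0.288000+-0.172800=1.0432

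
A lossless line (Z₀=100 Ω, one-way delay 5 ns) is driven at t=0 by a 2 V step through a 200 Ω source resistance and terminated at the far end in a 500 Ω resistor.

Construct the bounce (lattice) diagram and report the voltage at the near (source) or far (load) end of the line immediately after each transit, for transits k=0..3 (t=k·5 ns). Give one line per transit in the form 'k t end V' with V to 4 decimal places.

0 0 source 0.6667
1 5 load 1.1111
2 10 source 1.2593
3 15 load 1.3580

Γ_L=0.666667, Γ_S=0.333333; launch V₁=2·100/300=0.666667
k=0 src: V=0.6667
k=1 load: inc=0.666667, refl=0.666667·0.666667=0.4444; V=0.000000+0.666667+0.444444=1.1111
k=2 src: inc=0.444444, refl=0.444444·0.333333=0.1481; V=0.666667+0.444444+0.148148=1.2593
k=3 load: inc=0.148148, refl=0.148148·0.666667=0.0988; V=1.111111+0.148148+0.098765=1.3580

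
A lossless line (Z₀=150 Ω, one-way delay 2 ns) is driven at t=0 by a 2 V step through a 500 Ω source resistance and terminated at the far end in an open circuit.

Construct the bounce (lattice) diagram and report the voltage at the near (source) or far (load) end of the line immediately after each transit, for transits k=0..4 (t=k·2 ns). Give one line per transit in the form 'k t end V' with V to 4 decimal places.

0 0 source 0.4615
1 2 load 0.9231
2 4 source 1.1716
3 6 load 1.4201
4 8 source 1.5539

Γ_L=1.000000, Γ_S=0.538462; launch V₁=2·150/650=0.461538
k=0 src: V=0.4615
k=1 load: inc=0.461538, refl=0.461538·1.000000=0.4615; V=0.000000+0.461538+0.461538=0.9231
k=2 src: inc=0.461538, refl=0.461538·0.538462=0.2485; V=0.461538+0.461538+0.248521=1.1716
k=3 load: inc=0.248521, refl=0.248521·1.000000=0.2485; V=0.923077+0.248521+0.248521=1.4201
k=4 src: inc=0.248521, refl=0.248521·0.538462=0.1338; V=1.171598+0.248521+0.133819=1.5539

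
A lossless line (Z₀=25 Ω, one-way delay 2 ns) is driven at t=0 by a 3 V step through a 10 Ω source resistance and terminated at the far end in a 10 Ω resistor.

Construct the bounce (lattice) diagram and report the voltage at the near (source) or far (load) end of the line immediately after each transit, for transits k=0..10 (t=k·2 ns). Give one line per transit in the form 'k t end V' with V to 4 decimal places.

0 0 source 2.1429
1 2 load 1.2245
2 4 source 1.6181
3 6 load 1.4494
4 8 source 1.5217
5 10 load 1.4907
6 12 source 1.5040
7 14 load 1.4983
8 16 source 1.5007
9 18 load 1.4997
10 20 source 1.5001

Γ_L=-0.428571, Γ_S=-0.428571; launch V₁=3·25/35=2.142857
k=0 src: V=2.1429
k=1 load: inc=2.142857, refl=2.142857·-0.428571=-0.9184; V=0.000000+2.142857+-0.918367=1.2245
k=2 src: inc=-0.918367, refl=-0.918367·-0.428571=0.3936; V=2.142857+-0.918367+0.393586=1.6181
k=3 load: inc=0.393586, refl=0.393586·-0.428571=-0.1687; V=1.224490+0.393586+-0.168680=1.4494
k=4 src: inc=-0.168680, refl=-0.168680·-0.428571=0.0723; V=1.618076+-0.168680+0.072291=1.5217
k=5 load: inc=0.072291, refl=0.072291·-0.428571=-0.0310; V=1.449396+0.072291+-0.030982=1.4907
k=6 src: inc=-0.030982, refl=-0.030982·-0.428571=0.0133; V=1.521687+-0.030982+0.013278=1.5040
k=7 load: inc=0.013278, refl=0.013278·-0.428571=-0.0057; V=1.490705+0.013278+-0.005691=1.4983
k=8 src: inc=-0.005691, refl=-0.005691·-0.428571=0.0024; V=1.503983+-0.005691+0.002439=1.5007
k=9 load: inc=0.002439, refl=0.002439·-0.428571=-0.0010; V=1.498293+0.002439+-0.001045=1.4997
k=10 src: inc=-0.001045, refl=-0.001045·-0.428571=0.0004; V=1.500732+-0.001045+0.000448=1.5001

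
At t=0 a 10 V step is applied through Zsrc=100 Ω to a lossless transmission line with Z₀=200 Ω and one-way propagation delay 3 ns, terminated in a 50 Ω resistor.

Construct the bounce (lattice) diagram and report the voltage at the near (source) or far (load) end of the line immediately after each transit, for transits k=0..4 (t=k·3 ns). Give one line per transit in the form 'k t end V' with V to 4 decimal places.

Γ_L=-0.600000, Γ_S=-0.333333; launch V₁=10·200/300=6.666667
k=0 src: V=6.6667
k=1 load: inc=6.666667, refl=6.666667·-0.600000=-4.0000; V=0.000000+6.666667+-4.000000=2.6667
k=2 src: inc=-4.000000, refl=-4.000000·-0.333333=1.3333; V=6.666667+-4.000000+1.333333=4.0000
k=3 load: inc=1.333333, refl=1.333333·-0.600000=-0.8000; V=2.666667+1.333333+-0.800000=3.2000
k=4 src: inc=-0.800000, refl=-0.800000·-0.333333=0.2667; V=4.000000+-0.800000+0.266667=3.4667

0 0 source 6.6667
1 3 load 2.6667
2 6 source 4.0000
3 9 load 3.2000
4 12 source 3.4667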